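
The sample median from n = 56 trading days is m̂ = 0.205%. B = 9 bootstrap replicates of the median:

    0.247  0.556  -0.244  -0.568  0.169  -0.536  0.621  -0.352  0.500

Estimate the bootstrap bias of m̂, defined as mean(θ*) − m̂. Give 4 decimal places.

bias = −0.1613

mean(θ*) = (0.247 + 0.556 + (-0.244) + (-0.568) + 0.169 + (-0.536) + 0.621 + (-0.352) + 0.500) / 9 = 0.04367
bias = 0.04367 − 0.205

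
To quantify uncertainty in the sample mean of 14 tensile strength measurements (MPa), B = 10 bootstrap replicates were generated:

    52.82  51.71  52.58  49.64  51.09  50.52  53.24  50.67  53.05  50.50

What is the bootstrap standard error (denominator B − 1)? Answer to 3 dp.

Bootstrap SE is the standard deviation of the 10 replicate means.
Mean of replicates: (52.82 + 51.71 + 52.58 + 49.64 + 51.09 + 50.52 + 53.24 + 50.67 + 53.05 + 50.50) / 10 = 515.8200 / 10 = 51.5820
Sum of squared deviations: (+1.2380)² + (+0.1280)² + (+0.9980)² + (−1.9420)² + (−0.4920)² + (−1.0620)² + (+1.6580)² + (−0.9120)² + (+1.4680)² + (−1.0820)² = 14.5928
Variance = 14.5928 / 9 = 1.6214
SE* = √1.6214

SE* = 1.273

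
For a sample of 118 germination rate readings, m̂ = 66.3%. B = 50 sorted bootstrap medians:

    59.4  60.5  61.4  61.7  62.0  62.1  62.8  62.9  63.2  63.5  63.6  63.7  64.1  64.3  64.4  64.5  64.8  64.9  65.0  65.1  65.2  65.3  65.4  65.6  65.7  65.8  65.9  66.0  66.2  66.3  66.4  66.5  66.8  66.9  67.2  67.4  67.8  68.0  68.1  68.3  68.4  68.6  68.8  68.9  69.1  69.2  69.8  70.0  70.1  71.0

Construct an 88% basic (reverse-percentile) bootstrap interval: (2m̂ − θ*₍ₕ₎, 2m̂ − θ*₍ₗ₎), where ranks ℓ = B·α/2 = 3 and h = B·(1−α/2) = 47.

Percentile endpoints at ranks 3 and 47: θ*₍3₎ = 61.4, θ*₍47₎ = 69.8.
Basic interval reflects these around m̂:
  lower = 2 × 66.3 − 69.8 = 62.8
  upper = 2 × 66.3 − 61.4 = 71.2

(62.8, 71.2)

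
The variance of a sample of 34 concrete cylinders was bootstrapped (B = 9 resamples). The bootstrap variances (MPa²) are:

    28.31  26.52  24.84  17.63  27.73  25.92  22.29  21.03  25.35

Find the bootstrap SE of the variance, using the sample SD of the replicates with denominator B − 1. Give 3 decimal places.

SE* = 3.463

Bootstrap SE is the standard deviation of the 9 replicate variances.
Mean of replicates: (28.31 + 26.52 + 24.84 + 17.63 + 27.73 + 25.92 + 22.29 + 21.03 + 25.35) / 9 = 219.6200 / 9 = 24.4022
Sum of squared deviations: (+3.9078)² + (+2.1178)² + (+0.4378)² + (−6.7722)² + (+3.3278)² + (+1.5178)² + (−2.1122)² + (−3.3722)² + (+0.9478)² = 95.9198
Variance = 95.9198 / 8 = 11.9900
SE* = √11.9900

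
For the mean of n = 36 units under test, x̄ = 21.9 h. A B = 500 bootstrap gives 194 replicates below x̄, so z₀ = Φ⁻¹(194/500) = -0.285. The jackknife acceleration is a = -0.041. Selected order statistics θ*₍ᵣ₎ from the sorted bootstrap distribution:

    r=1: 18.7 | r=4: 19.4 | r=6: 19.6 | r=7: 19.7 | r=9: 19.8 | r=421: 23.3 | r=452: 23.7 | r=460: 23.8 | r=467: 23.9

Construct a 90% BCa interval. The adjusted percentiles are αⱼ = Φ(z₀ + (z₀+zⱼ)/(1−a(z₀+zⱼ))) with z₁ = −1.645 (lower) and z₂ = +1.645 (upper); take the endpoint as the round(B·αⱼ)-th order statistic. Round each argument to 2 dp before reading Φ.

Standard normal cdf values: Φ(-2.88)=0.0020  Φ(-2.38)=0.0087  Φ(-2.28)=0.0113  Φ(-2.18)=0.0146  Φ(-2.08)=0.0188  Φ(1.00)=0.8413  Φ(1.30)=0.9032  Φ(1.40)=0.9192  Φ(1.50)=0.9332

(19.4, 23.3)

Lower: z₀ + z₁ = -0.285 + (-1.645) = -1.930; 1 − a(z₀+z₁) = 1 − (-0.041)(-1.930) = 0.9209; argument = -0.285 + (-1.930)/0.9209 = -2.3808 → -2.38.
α₁ = Φ(-2.38) = 0.0087; rank = round(500 × 0.0087) = 4; θ*₍4₎ = 19.4.
Upper: z₀ + z₂ = 1.360; 1 − a(z₀+z₂) = 1.0558; argument = 1.0032 → 1.00; α₂ = 0.8413; rank = 421; θ*₍421₎ = 23.3.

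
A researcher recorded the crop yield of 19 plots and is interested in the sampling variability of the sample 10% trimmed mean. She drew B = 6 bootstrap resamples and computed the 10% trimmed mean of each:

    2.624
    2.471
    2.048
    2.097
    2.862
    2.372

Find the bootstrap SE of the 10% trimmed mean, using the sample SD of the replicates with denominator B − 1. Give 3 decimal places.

Bootstrap SE is the standard deviation of the 6 replicate 10% trimmed means.
Mean of replicates: (2.624 + 2.471 + 2.048 + 2.097 + 2.862 + 2.372) / 6 = 14.4740 / 6 = 2.4123
Sum of squared deviations: (+0.2117)² + (+0.0587)² + (−0.3643)² + (−0.3153)² + (+0.4497)² + (−0.0403)² = 0.4842
Variance = 0.4842 / 5 = 0.0968
SE* = √0.0968

SE* = 0.311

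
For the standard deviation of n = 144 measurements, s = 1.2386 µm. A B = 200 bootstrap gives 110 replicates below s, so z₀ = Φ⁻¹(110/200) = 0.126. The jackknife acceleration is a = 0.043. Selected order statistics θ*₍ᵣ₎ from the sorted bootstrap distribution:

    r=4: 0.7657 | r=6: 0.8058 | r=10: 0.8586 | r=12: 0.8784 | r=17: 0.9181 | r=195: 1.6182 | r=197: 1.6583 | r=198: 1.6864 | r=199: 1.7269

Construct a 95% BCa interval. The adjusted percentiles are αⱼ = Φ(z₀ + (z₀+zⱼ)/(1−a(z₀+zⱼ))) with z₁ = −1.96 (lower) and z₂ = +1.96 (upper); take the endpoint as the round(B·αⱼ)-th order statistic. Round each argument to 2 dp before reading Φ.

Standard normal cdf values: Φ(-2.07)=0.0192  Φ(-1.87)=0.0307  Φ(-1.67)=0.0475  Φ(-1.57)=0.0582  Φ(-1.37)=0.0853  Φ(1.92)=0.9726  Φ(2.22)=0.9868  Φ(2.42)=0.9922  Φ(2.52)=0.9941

(0.8784, 1.6864)

Lower: z₀ + z₁ = 0.126 + (-1.960) = -1.834; 1 − a(z₀+z₁) = 1 − (0.043)(-1.834) = 1.0789; argument = 0.126 + (-1.834)/1.0789 = -1.5739 → -1.57.
α₁ = Φ(-1.57) = 0.0582; rank = round(200 × 0.0582) = 12; θ*₍12₎ = 0.8784.
Upper: z₀ + z₂ = 2.086; 1 − a(z₀+z₂) = 0.9103; argument = 2.4175 → 2.42; α₂ = 0.9922; rank = 198; θ*₍198₎ = 1.6864.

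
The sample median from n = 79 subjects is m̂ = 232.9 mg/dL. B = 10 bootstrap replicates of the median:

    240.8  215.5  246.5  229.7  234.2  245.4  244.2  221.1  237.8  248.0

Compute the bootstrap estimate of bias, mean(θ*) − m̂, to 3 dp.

mean(θ*) = (240.8 + 215.5 + 246.5 + 229.7 + 234.2 + 245.4 + 244.2 + 221.1 + 237.8 + 248.0) / 10 = 236.3200
bias = 236.3200 − 232.9

bias = +3.420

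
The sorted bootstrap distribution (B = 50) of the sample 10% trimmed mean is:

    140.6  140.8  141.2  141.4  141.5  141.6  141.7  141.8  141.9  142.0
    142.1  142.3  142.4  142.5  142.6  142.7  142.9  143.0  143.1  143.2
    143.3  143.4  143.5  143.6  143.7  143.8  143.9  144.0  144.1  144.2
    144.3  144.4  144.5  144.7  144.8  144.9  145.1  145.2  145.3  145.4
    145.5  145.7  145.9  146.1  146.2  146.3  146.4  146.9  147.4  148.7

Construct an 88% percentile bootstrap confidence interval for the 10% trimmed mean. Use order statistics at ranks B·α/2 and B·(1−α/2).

(141.2, 146.4)

α = 0.12; lower rank = 50 × 0.060 = 3; upper rank = 50 × 0.940 = 47.
The 3rd smallest replicate is 141.2; the 47th is 146.4.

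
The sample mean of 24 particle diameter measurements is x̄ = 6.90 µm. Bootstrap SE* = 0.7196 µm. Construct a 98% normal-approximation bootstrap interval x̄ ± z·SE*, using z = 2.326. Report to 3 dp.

(5.226, 8.574)

Margin = 2.326 × 0.7196 = 1.6738
Interval: 6.90 ± 1.6738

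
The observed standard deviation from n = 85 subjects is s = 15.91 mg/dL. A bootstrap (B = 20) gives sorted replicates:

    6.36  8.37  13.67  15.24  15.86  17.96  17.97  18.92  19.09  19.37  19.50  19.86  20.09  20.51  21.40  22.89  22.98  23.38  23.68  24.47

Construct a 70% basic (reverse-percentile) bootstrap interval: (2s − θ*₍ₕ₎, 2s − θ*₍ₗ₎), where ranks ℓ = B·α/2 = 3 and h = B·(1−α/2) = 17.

Percentile endpoints at ranks 3 and 17: θ*₍3₎ = 13.67, θ*₍17₎ = 22.98.
Basic interval reflects these around s:
  lower = 2 × 15.91 − 22.98 = 8.84
  upper = 2 × 15.91 − 13.67 = 18.15

(8.84, 18.15)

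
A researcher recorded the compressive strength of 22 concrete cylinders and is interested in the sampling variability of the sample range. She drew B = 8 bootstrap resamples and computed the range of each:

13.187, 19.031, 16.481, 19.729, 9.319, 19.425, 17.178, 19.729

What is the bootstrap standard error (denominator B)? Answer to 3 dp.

Bootstrap SE is the standard deviation of the 8 replicate ranges.
Mean of replicates: (13.187 + 19.031 + 16.481 + 19.729 + 9.319 + 19.425 + 17.178 + 19.729) / 8 = 134.0790 / 8 = 16.7599
Sum of squared deviations: (−3.5729)² + (+2.2711)² + (−0.2789)² + (+2.9691)² + (−7.4409)² + (+2.6651)² + (+0.4181)² + (+2.9691)² = 98.2770
Variance = 98.2770 / 8 = 12.2846
SE* = √12.2846

SE* = 3.505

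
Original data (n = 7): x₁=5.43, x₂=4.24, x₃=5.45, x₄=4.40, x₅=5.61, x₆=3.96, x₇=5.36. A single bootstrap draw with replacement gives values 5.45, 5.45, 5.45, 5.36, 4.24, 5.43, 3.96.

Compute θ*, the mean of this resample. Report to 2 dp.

Mean = (5.45 + 5.45 + 5.45 + 5.36 + 4.24 + 5.43 + 3.96) / 7 = 35.340 / 7 = 5.05

θ* = 5.05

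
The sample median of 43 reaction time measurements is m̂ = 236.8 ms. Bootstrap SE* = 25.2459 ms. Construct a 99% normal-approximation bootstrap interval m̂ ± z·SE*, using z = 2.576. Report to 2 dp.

(171.77, 301.83)

Margin = 2.576 × 25.2459 = 65.033
Interval: 236.8 ± 65.033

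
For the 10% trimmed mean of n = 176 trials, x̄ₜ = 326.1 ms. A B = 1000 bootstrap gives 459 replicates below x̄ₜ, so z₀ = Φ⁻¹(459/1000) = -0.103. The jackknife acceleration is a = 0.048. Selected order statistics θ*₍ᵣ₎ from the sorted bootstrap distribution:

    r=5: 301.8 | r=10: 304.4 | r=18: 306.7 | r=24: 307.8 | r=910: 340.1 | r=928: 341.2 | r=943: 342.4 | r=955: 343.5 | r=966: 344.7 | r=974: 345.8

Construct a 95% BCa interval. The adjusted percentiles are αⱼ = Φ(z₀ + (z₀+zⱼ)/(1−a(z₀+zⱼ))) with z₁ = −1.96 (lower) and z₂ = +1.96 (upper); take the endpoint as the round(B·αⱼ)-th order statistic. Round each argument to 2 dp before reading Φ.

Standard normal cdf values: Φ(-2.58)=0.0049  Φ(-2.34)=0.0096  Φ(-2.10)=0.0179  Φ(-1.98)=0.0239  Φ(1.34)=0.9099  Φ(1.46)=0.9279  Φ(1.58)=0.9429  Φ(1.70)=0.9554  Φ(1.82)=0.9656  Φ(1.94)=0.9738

(307.8, 345.8)

Lower: z₀ + z₁ = -0.103 + (-1.960) = -2.063; 1 − a(z₀+z₁) = 1 − (0.048)(-2.063) = 1.0990; argument = -0.103 + (-2.063)/1.0990 = -1.9801 → -1.98.
α₁ = Φ(-1.98) = 0.0239; rank = round(1000 × 0.0239) = 24; θ*₍24₎ = 307.8.
Upper: z₀ + z₂ = 1.857; 1 − a(z₀+z₂) = 0.9109; argument = 1.9357 → 1.94; α₂ = 0.9738; rank = 974; θ*₍974₎ = 345.8.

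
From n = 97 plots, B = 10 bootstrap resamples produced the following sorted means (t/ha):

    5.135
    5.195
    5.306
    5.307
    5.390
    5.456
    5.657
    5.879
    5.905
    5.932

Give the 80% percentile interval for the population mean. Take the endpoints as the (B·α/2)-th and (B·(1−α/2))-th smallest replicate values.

(5.135, 5.905)

α = 0.20; lower rank = 10 × 0.100 = 1; upper rank = 10 × 0.900 = 9.
The 1st smallest replicate is 5.135; the 9th is 5.905.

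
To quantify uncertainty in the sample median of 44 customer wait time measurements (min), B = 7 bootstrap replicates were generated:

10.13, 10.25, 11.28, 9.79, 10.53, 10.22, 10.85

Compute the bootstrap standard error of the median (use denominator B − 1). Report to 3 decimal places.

SE* = 0.497

Bootstrap SE is the standard deviation of the 7 replicate medians.
Mean of replicates: (10.13 + 10.25 + 11.28 + 9.79 + 10.53 + 10.22 + 10.85) / 7 = 73.0500 / 7 = 10.4357
Sum of squared deviations: (−0.3057)² + (−0.1857)² + (+0.8443)² + (−0.6457)² + (+0.0943)² + (−0.2157)² + (+0.4143)² = 1.4848
Variance = 1.4848 / 6 = 0.2475
SE* = √0.2475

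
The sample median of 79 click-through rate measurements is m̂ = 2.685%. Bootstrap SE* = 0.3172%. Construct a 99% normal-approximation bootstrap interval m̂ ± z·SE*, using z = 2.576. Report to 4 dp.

(1.8679, 3.5021)

Margin = 2.576 × 0.3172 = 0.81711
Interval: 2.685 ± 0.81711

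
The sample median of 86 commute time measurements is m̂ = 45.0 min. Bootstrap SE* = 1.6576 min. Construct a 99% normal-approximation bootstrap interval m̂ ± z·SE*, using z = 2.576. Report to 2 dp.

Margin = 2.576 × 1.6576 = 4.270
Interval: 45.0 ± 4.270

(40.73, 49.27)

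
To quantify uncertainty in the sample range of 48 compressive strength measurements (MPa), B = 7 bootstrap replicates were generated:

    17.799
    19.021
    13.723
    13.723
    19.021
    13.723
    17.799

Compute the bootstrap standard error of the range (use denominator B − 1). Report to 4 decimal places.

SE* = 2.5545

Bootstrap SE is the standard deviation of the 7 replicate ranges.
Mean of replicates: (17.799 + 19.021 + 13.723 + 13.723 + 19.021 + 13.723 + 17.799) / 7 = 114.80900 / 7 = 16.40129
Sum of squared deviations: (+1.39771)² + (+2.61971)² + (−2.67829)² + (−2.67829)² + (+2.61971)² + (−2.67829)² + (+1.39771)² = 39.15266
Variance = 39.15266 / 6 = 6.52544
SE* = √6.52544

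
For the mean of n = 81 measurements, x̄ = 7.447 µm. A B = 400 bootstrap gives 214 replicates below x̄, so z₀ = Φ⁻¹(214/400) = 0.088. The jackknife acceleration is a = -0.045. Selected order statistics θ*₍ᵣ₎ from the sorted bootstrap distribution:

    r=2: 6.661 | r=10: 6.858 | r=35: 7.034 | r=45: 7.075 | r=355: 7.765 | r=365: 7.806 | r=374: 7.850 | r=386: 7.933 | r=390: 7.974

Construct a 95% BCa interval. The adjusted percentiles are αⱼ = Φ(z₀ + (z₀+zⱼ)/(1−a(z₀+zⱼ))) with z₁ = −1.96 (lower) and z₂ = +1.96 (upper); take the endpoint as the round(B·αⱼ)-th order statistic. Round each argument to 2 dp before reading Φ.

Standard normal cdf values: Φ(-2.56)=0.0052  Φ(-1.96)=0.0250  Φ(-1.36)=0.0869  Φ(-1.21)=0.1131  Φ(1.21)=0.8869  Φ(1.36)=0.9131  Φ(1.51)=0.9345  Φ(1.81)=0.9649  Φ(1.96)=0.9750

(6.858, 7.974)

Lower: z₀ + z₁ = 0.088 + (-1.960) = -1.872; 1 − a(z₀+z₁) = 1 − (-0.045)(-1.872) = 0.9158; argument = 0.088 + (-1.872)/0.9158 = -1.9562 → -1.96.
α₁ = Φ(-1.96) = 0.0250; rank = round(400 × 0.0250) = 10; θ*₍10₎ = 6.858.
Upper: z₀ + z₂ = 2.048; 1 − a(z₀+z₂) = 1.0922; argument = 1.9632 → 1.96; α₂ = 0.9750; rank = 390; θ*₍390₎ = 7.974.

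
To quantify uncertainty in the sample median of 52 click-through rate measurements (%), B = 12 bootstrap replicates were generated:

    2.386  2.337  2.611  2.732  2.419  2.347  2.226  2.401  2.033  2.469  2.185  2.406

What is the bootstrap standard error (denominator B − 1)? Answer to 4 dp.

Bootstrap SE is the standard deviation of the 12 replicate medians.
Mean of replicates: (2.386 + 2.337 + 2.611 + 2.732 + 2.419 + 2.347 + 2.226 + 2.401 + 2.033 + 2.469 + 2.185 + 2.406) / 12 = 28.55200 / 12 = 2.37933
Sum of squared deviations: (+0.00667)² + (−0.04233)² + (+0.23167)² + (+0.35267)² + (+0.03967)² + (−0.03233)² + (−0.15333)² + (+0.02167)² + (−0.34633)² + (+0.08967)² + (−0.19433)² + (+0.02667)² = 0.37294
Variance = 0.37294 / 11 = 0.03390
SE* = √0.03390

SE* = 0.1841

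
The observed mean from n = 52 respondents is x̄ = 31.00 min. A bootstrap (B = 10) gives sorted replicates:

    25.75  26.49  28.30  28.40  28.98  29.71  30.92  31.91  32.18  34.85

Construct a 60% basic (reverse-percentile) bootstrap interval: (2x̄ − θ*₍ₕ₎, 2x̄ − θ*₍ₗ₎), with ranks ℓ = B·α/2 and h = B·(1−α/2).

(30.09, 35.51)

Percentile endpoints at ranks 2 and 8: θ*₍2₎ = 26.49, θ*₍8₎ = 31.91.
Basic interval reflects these around x̄:
  lower = 2 × 31.00 − 31.91 = 30.09
  upper = 2 × 31.00 − 26.49 = 35.51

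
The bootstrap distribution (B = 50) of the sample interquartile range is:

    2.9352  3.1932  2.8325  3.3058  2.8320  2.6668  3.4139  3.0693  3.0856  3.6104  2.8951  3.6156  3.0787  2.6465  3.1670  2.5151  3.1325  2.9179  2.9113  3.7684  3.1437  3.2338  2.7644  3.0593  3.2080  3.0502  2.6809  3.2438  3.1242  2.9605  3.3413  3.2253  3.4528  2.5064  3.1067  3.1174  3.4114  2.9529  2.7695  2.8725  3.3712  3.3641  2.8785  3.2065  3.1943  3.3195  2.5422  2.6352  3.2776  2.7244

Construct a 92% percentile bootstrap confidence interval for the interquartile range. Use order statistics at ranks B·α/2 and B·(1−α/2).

Sorted replicates: 2.5064, 2.5151, 2.5422, 2.6352, 2.6465, 2.6668, 2.6809, 2.7244, 2.7644, 2.7695, 2.8320, 2.8325, 2.8725, 2.8785, 2.8951, 2.9113, 2.9179, 2.9352, 2.9529, 2.9605, 3.0502, 3.0593, 3.0693, 3.0787, 3.0856, 3.1067, 3.1174, 3.1242, 3.1325, 3.1437, 3.1670, 3.1932, 3.1943, 3.2065, 3.2080, 3.2253, 3.2338, 3.2438, 3.2776, 3.3058, 3.3195, 3.3413, 3.3641, 3.3712, 3.4114, 3.4139, 3.4528, 3.6104, 3.6156, 3.7684
α = 0.08; lower rank = 50 × 0.040 = 2; upper rank = 50 × 0.960 = 48.
The 2nd smallest replicate is 2.5151; the 48th is 3.6104.

(2.5151, 3.6104)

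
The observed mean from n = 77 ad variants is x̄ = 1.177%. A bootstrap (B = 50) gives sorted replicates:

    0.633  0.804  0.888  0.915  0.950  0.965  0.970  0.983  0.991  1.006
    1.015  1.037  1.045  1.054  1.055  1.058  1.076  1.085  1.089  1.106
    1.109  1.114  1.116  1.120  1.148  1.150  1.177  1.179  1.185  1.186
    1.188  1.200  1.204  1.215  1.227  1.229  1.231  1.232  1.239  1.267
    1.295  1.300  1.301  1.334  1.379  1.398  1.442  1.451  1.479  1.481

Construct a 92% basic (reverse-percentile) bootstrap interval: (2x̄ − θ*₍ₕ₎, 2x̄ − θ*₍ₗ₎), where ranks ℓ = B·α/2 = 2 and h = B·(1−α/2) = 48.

(0.903, 1.550)

Percentile endpoints at ranks 2 and 48: θ*₍2₎ = 0.804, θ*₍48₎ = 1.451.
Basic interval reflects these around x̄:
  lower = 2 × 1.177 − 1.451 = 0.903
  upper = 2 × 1.177 − 0.804 = 1.550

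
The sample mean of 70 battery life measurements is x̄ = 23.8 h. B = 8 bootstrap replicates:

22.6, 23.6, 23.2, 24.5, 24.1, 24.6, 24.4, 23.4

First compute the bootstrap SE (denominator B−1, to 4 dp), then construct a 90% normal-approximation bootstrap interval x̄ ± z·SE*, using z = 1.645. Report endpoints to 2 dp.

(22.62, 24.98)

Mean of replicates = 23.8000; sum of squared deviations = 3.5800; SE* = √(3.5800/7) = 0.7151
Margin = 1.645 × 0.7151 = 1.176
Interval: 23.8 ± 1.176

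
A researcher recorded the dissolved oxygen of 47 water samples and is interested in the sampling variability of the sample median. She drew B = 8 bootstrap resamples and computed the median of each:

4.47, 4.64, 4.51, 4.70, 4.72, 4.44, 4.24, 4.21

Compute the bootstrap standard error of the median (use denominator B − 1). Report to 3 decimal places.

SE* = 0.194

Bootstrap SE is the standard deviation of the 8 replicate medians.
Mean of replicates: (4.47 + 4.64 + 4.51 + 4.70 + 4.72 + 4.44 + 4.24 + 4.21) / 8 = 35.9300 / 8 = 4.4912
Sum of squared deviations: (−0.0213)² + (+0.1487)² + (+0.0187)² + (+0.2088)² + (+0.2287)² + (−0.0512)² + (−0.2512)² + (−0.2812)² = 0.2637
Variance = 0.2637 / 7 = 0.0377
SE* = √0.0377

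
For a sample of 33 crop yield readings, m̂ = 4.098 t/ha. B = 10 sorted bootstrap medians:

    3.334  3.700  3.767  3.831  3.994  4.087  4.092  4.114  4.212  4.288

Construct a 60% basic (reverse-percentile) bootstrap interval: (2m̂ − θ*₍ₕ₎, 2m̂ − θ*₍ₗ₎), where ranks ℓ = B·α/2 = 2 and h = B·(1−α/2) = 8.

(4.082, 4.496)

Percentile endpoints at ranks 2 and 8: θ*₍2₎ = 3.700, θ*₍8₎ = 4.114.
Basic interval reflects these around m̂:
  lower = 2 × 4.098 − 4.114 = 4.082
  upper = 2 × 4.098 − 3.700 = 4.496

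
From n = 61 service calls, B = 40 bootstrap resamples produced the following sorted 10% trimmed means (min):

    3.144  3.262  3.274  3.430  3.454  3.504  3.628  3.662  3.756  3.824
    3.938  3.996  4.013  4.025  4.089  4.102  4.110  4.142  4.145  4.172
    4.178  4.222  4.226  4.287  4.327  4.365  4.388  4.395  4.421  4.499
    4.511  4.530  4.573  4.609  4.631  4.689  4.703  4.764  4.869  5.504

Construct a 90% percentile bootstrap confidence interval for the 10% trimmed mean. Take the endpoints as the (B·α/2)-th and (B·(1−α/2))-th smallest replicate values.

(3.262, 4.764)

α = 0.10; lower rank = 40 × 0.050 = 2; upper rank = 40 × 0.950 = 38.
The 2nd smallest replicate is 3.262; the 38th is 4.764.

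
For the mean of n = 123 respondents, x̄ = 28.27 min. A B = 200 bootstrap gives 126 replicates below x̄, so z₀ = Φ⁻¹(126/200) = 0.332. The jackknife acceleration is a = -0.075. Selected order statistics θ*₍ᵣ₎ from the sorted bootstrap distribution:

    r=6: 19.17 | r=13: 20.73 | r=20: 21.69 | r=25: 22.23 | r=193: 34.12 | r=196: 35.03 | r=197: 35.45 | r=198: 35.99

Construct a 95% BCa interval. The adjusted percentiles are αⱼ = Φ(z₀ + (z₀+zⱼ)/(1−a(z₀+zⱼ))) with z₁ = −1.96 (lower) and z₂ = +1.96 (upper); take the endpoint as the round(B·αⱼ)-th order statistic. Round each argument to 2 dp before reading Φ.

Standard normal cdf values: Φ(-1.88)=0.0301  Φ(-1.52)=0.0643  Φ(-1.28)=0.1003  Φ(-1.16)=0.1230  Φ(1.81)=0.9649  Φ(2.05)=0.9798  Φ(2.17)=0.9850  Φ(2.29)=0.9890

Lower: z₀ + z₁ = 0.332 + (-1.960) = -1.628; 1 − a(z₀+z₁) = 1 − (-0.075)(-1.628) = 0.8779; argument = 0.332 + (-1.628)/0.8779 = -1.5224 → -1.52.
α₁ = Φ(-1.52) = 0.0643; rank = round(200 × 0.0643) = 13; θ*₍13₎ = 20.73.
Upper: z₀ + z₂ = 2.292; 1 − a(z₀+z₂) = 1.1719; argument = 2.2878 → 2.29; α₂ = 0.9890; rank = 198; θ*₍198₎ = 35.99.

(20.73, 35.99)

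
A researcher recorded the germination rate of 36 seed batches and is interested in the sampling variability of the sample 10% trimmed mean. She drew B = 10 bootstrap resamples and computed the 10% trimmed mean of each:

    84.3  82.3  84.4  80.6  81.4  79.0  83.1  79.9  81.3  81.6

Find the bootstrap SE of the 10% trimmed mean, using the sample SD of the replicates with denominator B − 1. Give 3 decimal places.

Bootstrap SE is the standard deviation of the 10 replicate 10% trimmed means.
Mean of replicates: (84.3 + 82.3 + 84.4 + 80.6 + 81.4 + 79.0 + 83.1 + 79.9 + 81.3 + 81.6) / 10 = 817.9000 / 10 = 81.7900
Sum of squared deviations: (+2.5100)² + (+0.5100)² + (+2.6100)² + (−1.1900)² + (−0.3900)² + (−2.7900)² + (+1.3100)² + (−1.8900)² + (−0.4900)² + (−0.1900)² = 28.2890
Variance = 28.2890 / 9 = 3.1432
SE* = √3.1432

SE* = 1.773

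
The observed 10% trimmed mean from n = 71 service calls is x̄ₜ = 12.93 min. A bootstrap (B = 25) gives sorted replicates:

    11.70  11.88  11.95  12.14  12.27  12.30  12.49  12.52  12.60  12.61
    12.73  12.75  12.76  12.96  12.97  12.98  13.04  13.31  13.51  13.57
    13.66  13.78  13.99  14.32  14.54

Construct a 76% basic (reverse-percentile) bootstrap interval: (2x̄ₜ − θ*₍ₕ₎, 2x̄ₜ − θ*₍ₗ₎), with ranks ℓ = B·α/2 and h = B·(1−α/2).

Percentile endpoints at ranks 3 and 22: θ*₍3₎ = 11.95, θ*₍22₎ = 13.78.
Basic interval reflects these around x̄ₜ:
  lower = 2 × 12.93 − 13.78 = 12.08
  upper = 2 × 12.93 − 11.95 = 13.91

(12.08, 13.91)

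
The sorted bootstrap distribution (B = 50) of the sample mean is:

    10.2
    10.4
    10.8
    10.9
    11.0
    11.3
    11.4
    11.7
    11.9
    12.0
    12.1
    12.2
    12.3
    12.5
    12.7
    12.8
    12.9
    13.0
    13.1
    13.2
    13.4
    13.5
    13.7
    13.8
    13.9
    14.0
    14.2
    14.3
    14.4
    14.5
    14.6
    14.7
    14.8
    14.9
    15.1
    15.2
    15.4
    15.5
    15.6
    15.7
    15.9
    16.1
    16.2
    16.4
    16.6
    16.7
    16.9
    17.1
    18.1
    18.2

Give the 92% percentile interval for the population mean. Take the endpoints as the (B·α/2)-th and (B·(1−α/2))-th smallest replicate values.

(10.4, 17.1)

α = 0.08; lower rank = 50 × 0.040 = 2; upper rank = 50 × 0.960 = 48.
The 2nd smallest replicate is 10.4; the 48th is 17.1.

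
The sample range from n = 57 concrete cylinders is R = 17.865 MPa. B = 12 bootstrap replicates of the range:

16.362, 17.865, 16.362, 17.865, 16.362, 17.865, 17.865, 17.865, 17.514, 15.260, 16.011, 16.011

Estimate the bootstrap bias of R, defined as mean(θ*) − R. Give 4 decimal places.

bias = −0.9311

mean(θ*) = (16.362 + 17.865 + 16.362 + 17.865 + 16.362 + 17.865 + 17.865 + 17.865 + 17.514 + 15.260 + 16.011 + 16.011) / 12 = 16.93392
bias = 16.93392 − 17.865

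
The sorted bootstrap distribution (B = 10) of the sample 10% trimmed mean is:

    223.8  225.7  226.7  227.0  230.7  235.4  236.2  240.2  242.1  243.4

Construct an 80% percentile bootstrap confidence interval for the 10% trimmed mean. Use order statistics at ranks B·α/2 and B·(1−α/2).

α = 0.20; lower rank = 10 × 0.100 = 1; upper rank = 10 × 0.900 = 9.
The 1st smallest replicate is 223.8; the 9th is 242.1.

(223.8, 242.1)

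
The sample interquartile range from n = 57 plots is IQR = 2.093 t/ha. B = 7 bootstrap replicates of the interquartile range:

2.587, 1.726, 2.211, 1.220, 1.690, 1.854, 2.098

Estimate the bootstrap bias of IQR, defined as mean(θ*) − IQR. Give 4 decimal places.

bias = −0.1807

mean(θ*) = (2.587 + 1.726 + 2.211 + 1.220 + 1.690 + 1.854 + 2.098) / 7 = 1.91229
bias = 1.91229 − 2.093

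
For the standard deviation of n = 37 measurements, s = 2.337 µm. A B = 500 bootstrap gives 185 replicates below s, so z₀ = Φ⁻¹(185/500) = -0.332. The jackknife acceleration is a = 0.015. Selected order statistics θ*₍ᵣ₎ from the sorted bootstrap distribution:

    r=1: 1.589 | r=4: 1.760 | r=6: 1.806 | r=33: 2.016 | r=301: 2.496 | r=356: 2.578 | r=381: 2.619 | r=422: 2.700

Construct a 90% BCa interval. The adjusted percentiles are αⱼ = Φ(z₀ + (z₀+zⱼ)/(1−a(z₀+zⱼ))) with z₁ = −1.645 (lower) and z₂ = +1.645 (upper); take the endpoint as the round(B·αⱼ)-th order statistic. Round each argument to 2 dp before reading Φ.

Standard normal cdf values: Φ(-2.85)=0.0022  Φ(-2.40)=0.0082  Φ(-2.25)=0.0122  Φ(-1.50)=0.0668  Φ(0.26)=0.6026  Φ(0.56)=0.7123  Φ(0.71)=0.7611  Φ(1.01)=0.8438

(1.806, 2.700)

Lower: z₀ + z₁ = -0.332 + (-1.645) = -1.977; 1 − a(z₀+z₁) = 1 − (0.015)(-1.977) = 1.0297; argument = -0.332 + (-1.977)/1.0297 = -2.2521 → -2.25.
α₁ = Φ(-2.25) = 0.0122; rank = round(500 × 0.0122) = 6; θ*₍6₎ = 1.806.
Upper: z₀ + z₂ = 1.313; 1 − a(z₀+z₂) = 0.9803; argument = 1.0074 → 1.01; α₂ = 0.8438; rank = 422; θ*₍422₎ = 2.700.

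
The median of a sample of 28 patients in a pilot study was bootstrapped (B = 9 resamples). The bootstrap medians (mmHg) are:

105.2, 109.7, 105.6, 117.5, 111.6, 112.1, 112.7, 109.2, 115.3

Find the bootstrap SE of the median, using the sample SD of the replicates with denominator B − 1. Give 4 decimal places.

Bootstrap SE is the standard deviation of the 9 replicate medians.
Mean of replicates: (105.2 + 109.7 + 105.6 + 117.5 + 111.6 + 112.1 + 112.7 + 109.2 + 115.3) / 9 = 998.90000 / 9 = 110.98889
Sum of squared deviations: (−5.78889)² + (−1.28889)² + (−5.38889)² + (+6.51111)² + (+0.61111)² + (+1.11111)² + (+1.71111)² + (−1.78889)² + (+4.31111)² = 132.92889
Variance = 132.92889 / 8 = 16.61611
SE* = √16.61611

SE* = 4.0763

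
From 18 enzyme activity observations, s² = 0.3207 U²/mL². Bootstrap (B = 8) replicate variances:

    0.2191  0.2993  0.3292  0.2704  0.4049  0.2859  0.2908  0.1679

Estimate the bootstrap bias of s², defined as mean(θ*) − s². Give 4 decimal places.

bias = −0.0373

mean(θ*) = (0.2191 + 0.2993 + 0.3292 + 0.2704 + 0.4049 + 0.2859 + 0.2908 + 0.1679) / 8 = 0.28344
bias = 0.28344 − 0.3207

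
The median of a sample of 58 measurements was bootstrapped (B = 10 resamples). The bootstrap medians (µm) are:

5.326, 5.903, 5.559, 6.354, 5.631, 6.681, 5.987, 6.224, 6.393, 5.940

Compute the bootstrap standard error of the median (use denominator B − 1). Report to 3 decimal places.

Bootstrap SE is the standard deviation of the 10 replicate medians.
Mean of replicates: (5.326 + 5.903 + 5.559 + 6.354 + 5.631 + 6.681 + 5.987 + 6.224 + 6.393 + 5.940) / 10 = 59.9980 / 10 = 5.9998
Sum of squared deviations: (−0.6738)² + (−0.0968)² + (−0.4408)² + (+0.3542)² + (−0.3688)² + (+0.6812)² + (−0.0128)² + (+0.2242)² + (+0.3932)² + (−0.0598)² = 1.5918
Variance = 1.5918 / 9 = 0.1769
SE* = √0.1769

SE* = 0.421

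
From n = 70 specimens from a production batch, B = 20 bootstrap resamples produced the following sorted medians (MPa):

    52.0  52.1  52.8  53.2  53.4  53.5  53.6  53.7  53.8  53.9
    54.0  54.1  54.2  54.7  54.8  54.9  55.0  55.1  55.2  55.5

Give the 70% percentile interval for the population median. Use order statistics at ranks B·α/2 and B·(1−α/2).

α = 0.30; lower rank = 20 × 0.150 = 3; upper rank = 20 × 0.850 = 17.
The 3rd smallest replicate is 52.8; the 17th is 55.0.

(52.8, 55.0)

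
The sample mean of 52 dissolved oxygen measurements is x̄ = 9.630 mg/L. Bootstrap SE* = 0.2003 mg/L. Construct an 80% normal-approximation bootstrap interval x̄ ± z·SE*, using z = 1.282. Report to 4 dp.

Margin = 1.282 × 0.2003 = 0.25678
Interval: 9.630 ± 0.25678

(9.3732, 9.8868)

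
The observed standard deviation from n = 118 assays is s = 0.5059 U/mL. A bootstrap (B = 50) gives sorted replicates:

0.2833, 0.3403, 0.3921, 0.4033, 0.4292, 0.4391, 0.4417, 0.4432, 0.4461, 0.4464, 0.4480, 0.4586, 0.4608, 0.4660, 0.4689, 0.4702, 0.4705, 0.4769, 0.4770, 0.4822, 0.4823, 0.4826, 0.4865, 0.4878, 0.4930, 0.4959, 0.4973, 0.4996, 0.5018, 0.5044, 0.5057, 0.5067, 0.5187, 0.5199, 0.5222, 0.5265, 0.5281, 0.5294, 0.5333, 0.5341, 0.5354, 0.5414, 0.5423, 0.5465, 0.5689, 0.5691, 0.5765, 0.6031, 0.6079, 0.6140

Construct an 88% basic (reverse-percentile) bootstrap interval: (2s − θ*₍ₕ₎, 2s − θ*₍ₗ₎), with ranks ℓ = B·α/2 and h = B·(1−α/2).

Percentile endpoints at ranks 3 and 47: θ*₍3₎ = 0.3921, θ*₍47₎ = 0.5765.
Basic interval reflects these around s:
  lower = 2 × 0.5059 − 0.5765 = 0.4353
  upper = 2 × 0.5059 − 0.3921 = 0.6197

(0.4353, 0.6197)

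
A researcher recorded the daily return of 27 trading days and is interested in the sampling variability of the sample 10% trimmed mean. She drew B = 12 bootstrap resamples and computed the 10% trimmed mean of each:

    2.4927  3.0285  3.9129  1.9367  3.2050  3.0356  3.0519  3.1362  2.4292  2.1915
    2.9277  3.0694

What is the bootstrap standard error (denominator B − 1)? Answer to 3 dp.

SE* = 0.528

Bootstrap SE is the standard deviation of the 12 replicate 10% trimmed means.
Mean of replicates: (2.4927 + 3.0285 + 3.9129 + 1.9367 + 3.2050 + 3.0356 + 3.0519 + 3.1362 + 2.4292 + 2.1915 + 2.9277 + 3.0694) / 12 = 34.41730 / 12 = 2.86811
Sum of squared deviations: (−0.37541)² + (+0.16039)² + (+1.04479)² + (−0.93141)² + (+0.33689)² + (+0.16749)² + (+0.18379)² + (+0.26809)² + (−0.43891)² + (−0.67661)² + (+0.05959)² + (+0.20129)² = 3.06748
Variance = 3.06748 / 11 = 0.27886
SE* = √0.27886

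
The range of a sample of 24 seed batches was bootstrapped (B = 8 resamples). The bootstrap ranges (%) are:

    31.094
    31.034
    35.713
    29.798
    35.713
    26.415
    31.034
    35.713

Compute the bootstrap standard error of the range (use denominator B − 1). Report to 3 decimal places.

SE* = 3.382

Bootstrap SE is the standard deviation of the 8 replicate ranges.
Mean of replicates: (31.094 + 31.034 + 35.713 + 29.798 + 35.713 + 26.415 + 31.034 + 35.713) / 8 = 256.5140 / 8 = 32.0643
Sum of squared deviations: (−0.9703)² + (−1.0303)² + (+3.6487)² + (−2.2663)² + (+3.6487)² + (−5.6493)² + (−1.0303)² + (+3.6487)² = 80.0543
Variance = 80.0543 / 7 = 11.4363
SE* = √11.4363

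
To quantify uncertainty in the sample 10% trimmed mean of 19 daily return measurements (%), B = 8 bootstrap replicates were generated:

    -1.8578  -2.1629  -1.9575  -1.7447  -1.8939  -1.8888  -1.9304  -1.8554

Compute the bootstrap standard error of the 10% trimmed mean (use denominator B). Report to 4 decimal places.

SE* = 0.1120

Bootstrap SE is the standard deviation of the 8 replicate 10% trimmed means.
Mean of replicates: ((-1.8578) + (-2.1629) + (-1.9575) + (-1.7447) + (-1.8939) + (-1.8888) + (-1.9304) + (-1.8554)) / 8 = -15.29140 / 8 = -1.91142
Sum of squared deviations: (+0.05363)² + (−0.25148)² + (−0.04608)² + (+0.16673)² + (+0.01753)² + (+0.02262)² + (−0.01897)² + (+0.05602)² = 0.10035
Variance = 0.10035 / 8 = 0.01254
SE* = √0.01254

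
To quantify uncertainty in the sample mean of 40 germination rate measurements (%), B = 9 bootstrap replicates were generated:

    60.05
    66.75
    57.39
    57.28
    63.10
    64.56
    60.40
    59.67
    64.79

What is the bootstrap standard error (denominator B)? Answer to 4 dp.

Bootstrap SE is the standard deviation of the 9 replicate means.
Mean of replicates: (60.05 + 66.75 + 57.39 + 57.28 + 63.10 + 64.56 + 60.40 + 59.67 + 64.79) / 9 = 553.99000 / 9 = 61.55444
Sum of squared deviations: (−1.50444)² + (+5.19556)² + (−4.16444)² + (−4.27444)² + (+1.54556)² + (+3.00556)² + (−1.15444)² + (−1.88444)² + (+3.23556)² = 91.64542
Variance = 91.64542 / 9 = 10.18282
SE* = √10.18282

SE* = 3.1911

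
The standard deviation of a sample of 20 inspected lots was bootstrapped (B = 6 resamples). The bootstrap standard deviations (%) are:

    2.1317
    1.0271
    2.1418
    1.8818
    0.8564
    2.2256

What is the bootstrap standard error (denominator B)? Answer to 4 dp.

Bootstrap SE is the standard deviation of the 6 replicate standard deviations.
Mean of replicates: (2.1317 + 1.0271 + 2.1418 + 1.8818 + 0.8564 + 2.2256) / 6 = 10.26440 / 6 = 1.71073
Sum of squared deviations: (+0.42097)² + (−0.68363)² + (+0.43107)² + (+0.17107)² + (−0.85433)² + (+0.51487)² = 1.85462
Variance = 1.85462 / 6 = 0.30910
SE* = √0.30910

SE* = 0.5560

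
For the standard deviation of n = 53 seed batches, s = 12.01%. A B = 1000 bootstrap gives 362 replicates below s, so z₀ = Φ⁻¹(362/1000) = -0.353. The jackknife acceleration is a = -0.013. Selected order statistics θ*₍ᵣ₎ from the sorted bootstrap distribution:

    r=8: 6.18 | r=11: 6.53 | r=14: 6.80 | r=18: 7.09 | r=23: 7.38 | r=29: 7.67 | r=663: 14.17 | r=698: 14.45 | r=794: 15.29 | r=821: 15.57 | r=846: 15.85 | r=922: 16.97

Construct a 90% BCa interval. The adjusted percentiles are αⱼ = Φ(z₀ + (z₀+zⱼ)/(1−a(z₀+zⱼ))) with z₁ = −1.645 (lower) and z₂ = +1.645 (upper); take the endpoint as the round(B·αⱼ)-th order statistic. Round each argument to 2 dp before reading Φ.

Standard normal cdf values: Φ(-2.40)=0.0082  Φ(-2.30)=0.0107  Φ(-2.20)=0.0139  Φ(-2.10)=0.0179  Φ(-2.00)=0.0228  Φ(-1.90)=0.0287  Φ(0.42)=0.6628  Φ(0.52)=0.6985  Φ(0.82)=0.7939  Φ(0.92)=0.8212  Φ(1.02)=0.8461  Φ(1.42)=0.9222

Lower: z₀ + z₁ = -0.353 + (-1.645) = -1.998; 1 − a(z₀+z₁) = 1 − (-0.013)(-1.998) = 0.9740; argument = -0.353 + (-1.998)/0.9740 = -2.4043 → -2.40.
α₁ = Φ(-2.40) = 0.0082; rank = round(1000 × 0.0082) = 8; θ*₍8₎ = 6.18.
Upper: z₀ + z₂ = 1.292; 1 − a(z₀+z₂) = 1.0168; argument = 0.9177 → 0.92; α₂ = 0.8212; rank = 821; θ*₍821₎ = 15.57.

(6.18, 15.57)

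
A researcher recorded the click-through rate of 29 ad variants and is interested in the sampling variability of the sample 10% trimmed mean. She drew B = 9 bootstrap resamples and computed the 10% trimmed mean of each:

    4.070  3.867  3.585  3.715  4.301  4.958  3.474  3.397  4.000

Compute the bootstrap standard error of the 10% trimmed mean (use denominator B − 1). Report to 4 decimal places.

Bootstrap SE is the standard deviation of the 9 replicate 10% trimmed means.
Mean of replicates: (4.070 + 3.867 + 3.585 + 3.715 + 4.301 + 4.958 + 3.474 + 3.397 + 4.000) / 9 = 35.36700 / 9 = 3.92967
Sum of squared deviations: (+0.14033)² + (−0.06267)² + (−0.34467)² + (−0.21467)² + (+0.37133)² + (+1.02833)² + (−0.45567)² + (−0.53267)² + (+0.07033)² = 1.88017
Variance = 1.88017 / 8 = 0.23502
SE* = √0.23502

SE* = 0.4848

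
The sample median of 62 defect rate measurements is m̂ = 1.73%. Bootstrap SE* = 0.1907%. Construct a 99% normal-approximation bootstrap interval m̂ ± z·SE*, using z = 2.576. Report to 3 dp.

(1.239, 2.221)

Margin = 2.576 × 0.1907 = 0.4912
Interval: 1.73 ± 0.4912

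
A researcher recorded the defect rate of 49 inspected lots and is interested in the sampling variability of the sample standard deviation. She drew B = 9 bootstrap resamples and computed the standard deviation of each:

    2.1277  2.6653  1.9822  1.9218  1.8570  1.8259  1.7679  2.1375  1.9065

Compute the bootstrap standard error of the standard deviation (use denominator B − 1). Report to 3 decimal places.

Bootstrap SE is the standard deviation of the 9 replicate standard deviations.
Mean of replicates: (2.1277 + 2.6653 + 1.9822 + 1.9218 + 1.8570 + 1.8259 + 1.7679 + 2.1375 + 1.9065) / 9 = 18.19180 / 9 = 2.02131
Sum of squared deviations: (+0.10639)² + (+0.64399)² + (−0.03911)² + (−0.09951)² + (−0.16431)² + (−0.19541)² + (−0.25341)² + (+0.11619)² + (−0.11481)² = 0.59355
Variance = 0.59355 / 8 = 0.07419
SE* = √0.07419

SE* = 0.272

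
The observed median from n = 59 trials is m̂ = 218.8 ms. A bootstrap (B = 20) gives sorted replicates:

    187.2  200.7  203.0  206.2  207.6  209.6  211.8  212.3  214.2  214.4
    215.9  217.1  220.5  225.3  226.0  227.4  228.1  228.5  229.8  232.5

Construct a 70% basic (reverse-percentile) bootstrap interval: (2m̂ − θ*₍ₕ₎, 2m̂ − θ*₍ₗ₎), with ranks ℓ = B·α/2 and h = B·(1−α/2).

Percentile endpoints at ranks 3 and 17: θ*₍3₎ = 203.0, θ*₍17₎ = 228.1.
Basic interval reflects these around m̂:
  lower = 2 × 218.8 − 228.1 = 209.5
  upper = 2 × 218.8 − 203.0 = 234.6

(209.5, 234.6)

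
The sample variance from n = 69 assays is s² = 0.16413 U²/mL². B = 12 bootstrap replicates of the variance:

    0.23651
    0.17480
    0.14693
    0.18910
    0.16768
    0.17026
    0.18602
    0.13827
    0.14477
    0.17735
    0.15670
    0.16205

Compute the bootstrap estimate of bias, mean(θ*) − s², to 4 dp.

bias = +0.0067

mean(θ*) = (0.23651 + 0.17480 + 0.14693 + 0.18910 + 0.16768 + 0.17026 + 0.18602 + 0.13827 + 0.14477 + 0.17735 + 0.15670 + 0.16205) / 12 = 0.17087
bias = 0.17087 − 0.16413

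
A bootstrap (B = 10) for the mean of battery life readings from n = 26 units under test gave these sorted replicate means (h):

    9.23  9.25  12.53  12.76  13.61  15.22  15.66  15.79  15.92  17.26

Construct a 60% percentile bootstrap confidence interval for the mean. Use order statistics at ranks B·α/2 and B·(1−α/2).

(9.25, 15.79)

α = 0.40; lower rank = 10 × 0.200 = 2; upper rank = 10 × 0.800 = 8.
The 2nd smallest replicate is 9.25; the 8th is 15.79.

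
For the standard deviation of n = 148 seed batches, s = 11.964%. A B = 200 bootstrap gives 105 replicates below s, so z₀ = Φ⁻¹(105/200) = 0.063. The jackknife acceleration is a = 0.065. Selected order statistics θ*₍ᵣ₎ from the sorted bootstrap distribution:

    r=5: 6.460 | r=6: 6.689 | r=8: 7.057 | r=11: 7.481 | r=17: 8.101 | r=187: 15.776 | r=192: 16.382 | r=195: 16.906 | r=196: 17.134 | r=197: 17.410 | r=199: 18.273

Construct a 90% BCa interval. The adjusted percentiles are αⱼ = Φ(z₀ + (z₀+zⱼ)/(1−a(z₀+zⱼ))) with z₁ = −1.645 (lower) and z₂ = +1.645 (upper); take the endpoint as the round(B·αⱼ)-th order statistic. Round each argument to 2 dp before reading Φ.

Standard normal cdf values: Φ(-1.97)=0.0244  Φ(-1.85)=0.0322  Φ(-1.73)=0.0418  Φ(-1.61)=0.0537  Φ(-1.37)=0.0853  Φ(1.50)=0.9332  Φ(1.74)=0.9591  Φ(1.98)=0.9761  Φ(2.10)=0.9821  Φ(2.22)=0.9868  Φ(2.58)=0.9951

Lower: z₀ + z₁ = 0.063 + (-1.645) = -1.582; 1 − a(z₀+z₁) = 1 − (0.065)(-1.582) = 1.1028; argument = 0.063 + (-1.582)/1.1028 = -1.3715 → -1.37.
α₁ = Φ(-1.37) = 0.0853; rank = round(200 × 0.0853) = 17; θ*₍17₎ = 8.101.
Upper: z₀ + z₂ = 1.708; 1 − a(z₀+z₂) = 0.8890; argument = 1.9843 → 1.98; α₂ = 0.9761; rank = 195; θ*₍195₎ = 16.906.

(8.101, 16.906)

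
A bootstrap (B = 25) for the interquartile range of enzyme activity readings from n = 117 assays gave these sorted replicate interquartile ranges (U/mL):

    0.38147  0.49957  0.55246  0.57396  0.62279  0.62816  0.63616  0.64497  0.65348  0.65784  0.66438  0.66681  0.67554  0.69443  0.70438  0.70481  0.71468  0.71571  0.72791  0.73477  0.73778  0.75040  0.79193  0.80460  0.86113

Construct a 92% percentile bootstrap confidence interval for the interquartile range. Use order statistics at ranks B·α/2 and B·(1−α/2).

α = 0.08; lower rank = 25 × 0.040 = 1; upper rank = 25 × 0.960 = 24.
The 1st smallest replicate is 0.38147; the 24th is 0.80460.

(0.38147, 0.80460)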